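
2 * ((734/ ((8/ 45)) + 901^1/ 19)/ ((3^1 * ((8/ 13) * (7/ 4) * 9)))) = 4126057/ 14364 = 287.25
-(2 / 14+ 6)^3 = -79507 / 343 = -231.80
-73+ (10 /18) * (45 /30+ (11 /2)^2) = -55.36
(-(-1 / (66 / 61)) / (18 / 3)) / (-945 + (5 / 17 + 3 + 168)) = -1037 / 5208588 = -0.00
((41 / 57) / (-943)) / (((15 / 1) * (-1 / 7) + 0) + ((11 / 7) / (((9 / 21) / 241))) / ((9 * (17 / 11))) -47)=-1071 / 20202947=-0.00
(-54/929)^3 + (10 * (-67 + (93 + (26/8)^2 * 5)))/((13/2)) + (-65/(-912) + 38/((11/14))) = 1364826294258983/8043307372848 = 169.68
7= 7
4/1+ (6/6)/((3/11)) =23/3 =7.67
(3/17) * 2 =6/17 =0.35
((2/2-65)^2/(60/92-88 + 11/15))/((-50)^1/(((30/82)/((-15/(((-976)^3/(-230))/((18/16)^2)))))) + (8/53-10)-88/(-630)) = 175470820329730867200/36024507079182081263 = 4.87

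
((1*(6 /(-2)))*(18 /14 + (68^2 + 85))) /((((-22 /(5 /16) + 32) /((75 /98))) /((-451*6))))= -4182292125 /5488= -762079.47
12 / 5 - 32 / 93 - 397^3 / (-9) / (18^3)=9715195991 / 8135640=1194.15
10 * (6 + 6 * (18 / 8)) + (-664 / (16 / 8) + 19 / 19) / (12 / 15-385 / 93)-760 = -723530 / 1553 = -465.89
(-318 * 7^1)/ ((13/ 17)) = -37842/ 13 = -2910.92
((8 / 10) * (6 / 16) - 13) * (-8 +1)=889 / 10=88.90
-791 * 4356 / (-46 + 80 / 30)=5168394 / 65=79513.75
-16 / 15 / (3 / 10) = -32 / 9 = -3.56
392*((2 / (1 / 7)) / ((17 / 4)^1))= 21952 / 17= 1291.29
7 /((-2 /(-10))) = 35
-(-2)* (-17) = -34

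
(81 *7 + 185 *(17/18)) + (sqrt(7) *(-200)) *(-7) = 13351/18 + 1400 *sqrt(7) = 4445.77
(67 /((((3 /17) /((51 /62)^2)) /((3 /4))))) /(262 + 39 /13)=2962539 /4074640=0.73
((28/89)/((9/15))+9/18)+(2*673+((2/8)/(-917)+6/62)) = 40898637385/30360036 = 1347.12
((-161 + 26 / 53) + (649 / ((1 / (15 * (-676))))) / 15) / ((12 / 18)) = -69782637 / 106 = -658326.76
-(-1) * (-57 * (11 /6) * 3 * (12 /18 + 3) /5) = -2299 /10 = -229.90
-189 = -189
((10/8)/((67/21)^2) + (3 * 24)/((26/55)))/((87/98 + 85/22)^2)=10337186034945/1530989125588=6.75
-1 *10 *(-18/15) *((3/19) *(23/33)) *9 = 2484/209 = 11.89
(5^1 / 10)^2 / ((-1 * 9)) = -1 / 36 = -0.03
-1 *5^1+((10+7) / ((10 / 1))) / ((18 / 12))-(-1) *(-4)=-118 / 15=-7.87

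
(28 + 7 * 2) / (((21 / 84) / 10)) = 1680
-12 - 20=-32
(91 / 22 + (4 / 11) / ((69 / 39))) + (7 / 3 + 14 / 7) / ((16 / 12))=7683 / 1012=7.59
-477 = -477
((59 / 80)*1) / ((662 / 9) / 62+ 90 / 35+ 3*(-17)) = -115227 / 7381120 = -0.02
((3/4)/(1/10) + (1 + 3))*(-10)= -115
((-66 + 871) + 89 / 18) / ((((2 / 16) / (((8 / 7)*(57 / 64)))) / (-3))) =-277001 / 14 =-19785.79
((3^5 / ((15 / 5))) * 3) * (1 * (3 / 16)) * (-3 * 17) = -37179 / 16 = -2323.69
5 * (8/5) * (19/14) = 76/7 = 10.86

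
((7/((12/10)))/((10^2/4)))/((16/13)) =91/480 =0.19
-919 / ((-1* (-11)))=-919 / 11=-83.55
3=3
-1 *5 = -5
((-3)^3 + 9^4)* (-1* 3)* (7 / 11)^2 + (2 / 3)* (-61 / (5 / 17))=-121144 / 15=-8076.27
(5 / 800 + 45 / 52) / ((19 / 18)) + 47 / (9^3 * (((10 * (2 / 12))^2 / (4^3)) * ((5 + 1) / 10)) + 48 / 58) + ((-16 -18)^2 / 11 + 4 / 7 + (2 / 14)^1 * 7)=878064150637 / 7992544560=109.86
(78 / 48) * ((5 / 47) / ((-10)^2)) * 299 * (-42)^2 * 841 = 1441614447 / 1880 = 766816.20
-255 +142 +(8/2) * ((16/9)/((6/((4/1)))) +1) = -104.26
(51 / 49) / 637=51 / 31213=0.00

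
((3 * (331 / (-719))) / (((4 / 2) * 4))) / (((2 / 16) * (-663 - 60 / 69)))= 22839 / 10978411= 0.00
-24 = -24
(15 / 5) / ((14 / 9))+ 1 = 41 / 14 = 2.93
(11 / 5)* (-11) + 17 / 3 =-278 / 15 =-18.53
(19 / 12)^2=361 / 144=2.51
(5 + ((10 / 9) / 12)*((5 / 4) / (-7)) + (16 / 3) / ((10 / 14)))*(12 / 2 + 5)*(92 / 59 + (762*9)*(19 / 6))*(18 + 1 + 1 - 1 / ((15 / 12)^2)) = 32106047009927 / 557550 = 57584157.49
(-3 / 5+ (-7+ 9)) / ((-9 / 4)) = -28 / 45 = -0.62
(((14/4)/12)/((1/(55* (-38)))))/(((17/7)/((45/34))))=-768075/2312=-332.21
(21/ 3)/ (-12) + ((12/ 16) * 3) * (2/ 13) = -37/ 156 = -0.24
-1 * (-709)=709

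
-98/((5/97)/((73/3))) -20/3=-231346/5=-46269.20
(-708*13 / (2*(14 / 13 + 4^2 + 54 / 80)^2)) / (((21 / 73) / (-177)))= 1786516035200 / 198826509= 8985.30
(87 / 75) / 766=29 / 19150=0.00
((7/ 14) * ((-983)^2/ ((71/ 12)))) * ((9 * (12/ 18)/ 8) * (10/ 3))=14494335/ 71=204145.56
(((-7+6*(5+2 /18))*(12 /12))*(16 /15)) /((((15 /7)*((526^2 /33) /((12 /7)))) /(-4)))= -0.01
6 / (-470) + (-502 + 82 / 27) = -3166001 / 6345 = -498.98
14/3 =4.67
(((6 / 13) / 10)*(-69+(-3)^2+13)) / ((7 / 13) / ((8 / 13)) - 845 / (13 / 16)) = 376 / 180115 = 0.00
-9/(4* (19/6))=-27/38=-0.71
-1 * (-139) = 139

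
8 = 8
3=3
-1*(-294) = 294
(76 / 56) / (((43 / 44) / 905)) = 378290 / 301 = 1256.78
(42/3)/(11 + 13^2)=7/90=0.08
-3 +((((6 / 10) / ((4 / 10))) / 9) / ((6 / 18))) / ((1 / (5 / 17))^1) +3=0.15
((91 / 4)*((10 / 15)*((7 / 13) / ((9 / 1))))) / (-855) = -49 / 46170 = -0.00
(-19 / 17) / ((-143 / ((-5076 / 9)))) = -10716 / 2431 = -4.41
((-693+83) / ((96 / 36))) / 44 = -915 / 176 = -5.20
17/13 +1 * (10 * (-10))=-1283/13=-98.69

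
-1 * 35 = -35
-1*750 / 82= -375 / 41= -9.15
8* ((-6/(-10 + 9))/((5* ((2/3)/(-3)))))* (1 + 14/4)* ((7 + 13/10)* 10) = -80676/5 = -16135.20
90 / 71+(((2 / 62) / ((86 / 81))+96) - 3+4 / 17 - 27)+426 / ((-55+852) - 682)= 26361779257 / 370054130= 71.24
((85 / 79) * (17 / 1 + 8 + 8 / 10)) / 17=1.63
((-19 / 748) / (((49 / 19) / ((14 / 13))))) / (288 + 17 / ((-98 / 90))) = -2527 / 64893114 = -0.00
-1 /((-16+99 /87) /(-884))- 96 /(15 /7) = -224724 /2155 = -104.28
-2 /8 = -1 /4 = -0.25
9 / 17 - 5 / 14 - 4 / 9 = -583 / 2142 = -0.27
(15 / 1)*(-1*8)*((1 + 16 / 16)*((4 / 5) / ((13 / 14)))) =-2688 / 13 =-206.77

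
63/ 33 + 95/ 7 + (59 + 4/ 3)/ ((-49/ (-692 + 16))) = 1370948/ 1617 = 847.83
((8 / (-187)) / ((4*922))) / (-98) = 1 / 8448286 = 0.00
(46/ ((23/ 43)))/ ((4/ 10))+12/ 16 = 863/ 4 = 215.75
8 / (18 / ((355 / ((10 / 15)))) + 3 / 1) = 2840 / 1077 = 2.64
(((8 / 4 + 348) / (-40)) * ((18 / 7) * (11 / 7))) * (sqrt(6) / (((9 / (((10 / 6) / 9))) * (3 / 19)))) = -5225 * sqrt(6) / 1134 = -11.29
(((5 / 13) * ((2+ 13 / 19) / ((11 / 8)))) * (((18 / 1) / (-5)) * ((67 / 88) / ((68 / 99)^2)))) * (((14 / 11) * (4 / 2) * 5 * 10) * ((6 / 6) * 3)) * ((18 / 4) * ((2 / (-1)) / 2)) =7494.74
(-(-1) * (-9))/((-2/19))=171/2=85.50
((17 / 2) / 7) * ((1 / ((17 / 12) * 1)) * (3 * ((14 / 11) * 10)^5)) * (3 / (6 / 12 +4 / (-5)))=-1382976000000 / 161051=-8587192.88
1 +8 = 9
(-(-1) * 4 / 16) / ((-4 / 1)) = -1 / 16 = -0.06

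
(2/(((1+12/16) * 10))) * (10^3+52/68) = 68052/595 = 114.37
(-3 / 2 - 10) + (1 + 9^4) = 13101 / 2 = 6550.50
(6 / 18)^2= 1 / 9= 0.11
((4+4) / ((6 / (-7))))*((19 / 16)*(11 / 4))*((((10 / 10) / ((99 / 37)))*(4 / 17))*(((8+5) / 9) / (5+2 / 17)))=-63973 / 84564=-0.76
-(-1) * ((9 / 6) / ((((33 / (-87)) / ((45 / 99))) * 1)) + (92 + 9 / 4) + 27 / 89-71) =937155 / 43076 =21.76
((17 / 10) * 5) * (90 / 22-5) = -85 / 11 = -7.73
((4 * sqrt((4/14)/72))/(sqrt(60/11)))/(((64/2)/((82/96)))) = 41 * sqrt(1155)/483840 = 0.00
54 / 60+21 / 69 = 277 / 230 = 1.20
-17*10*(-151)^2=-3876170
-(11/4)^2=-121/16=-7.56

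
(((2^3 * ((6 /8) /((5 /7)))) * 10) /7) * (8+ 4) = 144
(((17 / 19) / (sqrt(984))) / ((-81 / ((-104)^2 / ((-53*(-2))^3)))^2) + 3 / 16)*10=77685920*sqrt(246) / 339847412559541353 + 15 / 8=1.88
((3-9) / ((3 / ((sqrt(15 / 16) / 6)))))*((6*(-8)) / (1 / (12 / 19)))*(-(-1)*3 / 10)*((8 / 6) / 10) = 48*sqrt(15) / 475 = 0.39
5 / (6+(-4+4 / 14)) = 35 / 16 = 2.19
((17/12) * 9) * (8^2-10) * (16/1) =11016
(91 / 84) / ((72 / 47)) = 611 / 864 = 0.71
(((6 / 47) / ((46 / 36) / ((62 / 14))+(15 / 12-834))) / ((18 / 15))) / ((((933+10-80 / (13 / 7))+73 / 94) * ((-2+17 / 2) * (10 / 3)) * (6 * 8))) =-1 / 7330023030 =-0.00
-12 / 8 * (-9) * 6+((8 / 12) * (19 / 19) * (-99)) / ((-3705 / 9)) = 100233 / 1235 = 81.16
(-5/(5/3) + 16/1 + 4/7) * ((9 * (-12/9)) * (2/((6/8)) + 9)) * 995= -1890500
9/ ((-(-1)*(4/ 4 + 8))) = 1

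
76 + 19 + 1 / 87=8266 / 87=95.01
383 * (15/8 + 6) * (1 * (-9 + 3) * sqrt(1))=-72387/4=-18096.75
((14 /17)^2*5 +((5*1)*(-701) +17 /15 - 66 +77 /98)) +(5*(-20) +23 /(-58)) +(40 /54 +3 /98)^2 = -1075419094403291 /293390146980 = -3665.49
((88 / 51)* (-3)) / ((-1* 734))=44 / 6239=0.01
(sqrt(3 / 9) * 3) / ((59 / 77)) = 2.26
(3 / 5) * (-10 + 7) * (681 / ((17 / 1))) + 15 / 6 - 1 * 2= -12173 / 170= -71.61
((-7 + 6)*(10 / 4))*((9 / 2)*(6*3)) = -405 / 2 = -202.50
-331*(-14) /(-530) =-2317 /265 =-8.74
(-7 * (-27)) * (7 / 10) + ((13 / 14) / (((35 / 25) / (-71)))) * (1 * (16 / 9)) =214243 / 4410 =48.58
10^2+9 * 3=127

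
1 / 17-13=-220 / 17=-12.94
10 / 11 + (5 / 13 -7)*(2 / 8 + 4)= -7781 / 286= -27.21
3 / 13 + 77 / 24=1073 / 312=3.44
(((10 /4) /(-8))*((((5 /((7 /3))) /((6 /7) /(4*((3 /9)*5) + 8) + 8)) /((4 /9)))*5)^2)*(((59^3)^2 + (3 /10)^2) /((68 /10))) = -3185533126666873125 /183628288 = -17347725458.66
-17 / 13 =-1.31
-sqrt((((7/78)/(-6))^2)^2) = -49/219024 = -0.00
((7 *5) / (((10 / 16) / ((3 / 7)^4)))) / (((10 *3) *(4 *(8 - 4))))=27 / 6860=0.00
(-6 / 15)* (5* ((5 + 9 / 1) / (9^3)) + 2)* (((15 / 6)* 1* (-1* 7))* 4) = 42784 / 729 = 58.69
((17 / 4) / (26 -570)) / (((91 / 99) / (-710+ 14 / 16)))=561627 / 93184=6.03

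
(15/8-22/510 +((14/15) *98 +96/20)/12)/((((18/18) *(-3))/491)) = -29610737/18360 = -1612.79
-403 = -403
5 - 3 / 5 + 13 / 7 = 219 / 35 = 6.26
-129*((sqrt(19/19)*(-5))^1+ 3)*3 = 774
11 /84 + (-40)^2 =134411 /84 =1600.13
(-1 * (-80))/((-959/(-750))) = 62.57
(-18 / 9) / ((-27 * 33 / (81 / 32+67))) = 2225 / 14256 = 0.16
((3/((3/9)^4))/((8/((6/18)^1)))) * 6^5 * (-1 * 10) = -787320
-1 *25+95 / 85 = -406 / 17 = -23.88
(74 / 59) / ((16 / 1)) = 37 / 472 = 0.08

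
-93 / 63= -31 / 21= -1.48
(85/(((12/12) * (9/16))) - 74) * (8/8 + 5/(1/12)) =42334/9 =4703.78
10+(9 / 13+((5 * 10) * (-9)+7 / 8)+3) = -45285 / 104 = -435.43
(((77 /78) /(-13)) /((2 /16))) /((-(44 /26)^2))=0.21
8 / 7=1.14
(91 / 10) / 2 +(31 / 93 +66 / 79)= 27107 / 4740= 5.72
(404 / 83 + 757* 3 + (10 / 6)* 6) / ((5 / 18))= 3415086 / 415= 8229.12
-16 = -16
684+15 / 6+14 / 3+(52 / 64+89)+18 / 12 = 37559 / 48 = 782.48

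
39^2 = 1521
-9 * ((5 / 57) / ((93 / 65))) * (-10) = 3250 / 589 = 5.52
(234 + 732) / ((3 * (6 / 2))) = 322 / 3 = 107.33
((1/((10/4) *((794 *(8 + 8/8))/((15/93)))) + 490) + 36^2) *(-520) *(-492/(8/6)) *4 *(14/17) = 236184500668480/209219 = 1128886481.00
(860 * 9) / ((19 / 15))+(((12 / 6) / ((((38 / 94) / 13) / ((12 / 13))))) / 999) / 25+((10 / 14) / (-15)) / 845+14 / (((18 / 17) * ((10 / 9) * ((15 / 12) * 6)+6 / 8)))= 124661203481467 / 20396191725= 6111.98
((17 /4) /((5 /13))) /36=221 /720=0.31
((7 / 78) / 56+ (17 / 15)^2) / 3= 60187 / 140400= 0.43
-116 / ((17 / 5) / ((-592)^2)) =-203269120 / 17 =-11957007.06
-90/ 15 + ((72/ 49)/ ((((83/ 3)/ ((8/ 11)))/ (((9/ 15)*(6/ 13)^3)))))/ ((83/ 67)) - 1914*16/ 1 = -1249372613591202/ 40789183435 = -30630.00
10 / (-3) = -10 / 3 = -3.33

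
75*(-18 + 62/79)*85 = -8670000/79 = -109746.84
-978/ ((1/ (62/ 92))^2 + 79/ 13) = -12218154/ 103427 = -118.13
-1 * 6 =-6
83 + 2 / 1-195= -110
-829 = -829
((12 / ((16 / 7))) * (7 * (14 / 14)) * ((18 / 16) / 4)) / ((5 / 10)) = 1323 / 64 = 20.67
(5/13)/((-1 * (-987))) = 5/12831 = 0.00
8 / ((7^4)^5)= 8 / 79792266297612001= 0.00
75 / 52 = 1.44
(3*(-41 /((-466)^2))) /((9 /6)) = -41 /108578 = -0.00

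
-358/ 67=-5.34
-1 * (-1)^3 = 1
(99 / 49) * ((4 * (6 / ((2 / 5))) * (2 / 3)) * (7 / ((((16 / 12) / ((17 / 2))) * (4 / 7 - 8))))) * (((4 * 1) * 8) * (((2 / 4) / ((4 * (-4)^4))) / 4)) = -25245 / 13312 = -1.90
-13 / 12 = -1.08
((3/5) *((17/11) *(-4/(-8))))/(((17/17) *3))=17/110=0.15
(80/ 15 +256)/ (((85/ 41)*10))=16072/ 1275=12.61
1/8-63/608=13/608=0.02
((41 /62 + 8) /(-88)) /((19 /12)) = -1611 /25916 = -0.06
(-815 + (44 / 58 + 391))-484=-26310 / 29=-907.24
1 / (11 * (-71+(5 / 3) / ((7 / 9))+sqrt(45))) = -3374 / 2531309 - 147 * sqrt(5) / 2531309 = -0.00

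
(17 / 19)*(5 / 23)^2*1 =425 / 10051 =0.04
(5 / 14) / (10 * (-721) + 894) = -5 / 88424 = -0.00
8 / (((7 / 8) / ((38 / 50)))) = 1216 / 175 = 6.95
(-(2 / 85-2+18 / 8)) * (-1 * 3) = 279 / 340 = 0.82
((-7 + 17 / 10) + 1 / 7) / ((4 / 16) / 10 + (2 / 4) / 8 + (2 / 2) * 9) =-2888 / 5089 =-0.57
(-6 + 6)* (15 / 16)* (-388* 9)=0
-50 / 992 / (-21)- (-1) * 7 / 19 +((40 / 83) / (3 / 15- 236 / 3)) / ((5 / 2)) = 7121752457 / 19333439664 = 0.37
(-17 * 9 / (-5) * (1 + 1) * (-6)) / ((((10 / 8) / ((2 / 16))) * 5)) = -918 / 125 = -7.34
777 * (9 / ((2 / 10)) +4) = 38073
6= 6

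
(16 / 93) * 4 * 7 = 448 / 93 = 4.82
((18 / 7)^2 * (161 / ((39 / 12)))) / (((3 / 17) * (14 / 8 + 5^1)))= 25024 / 91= 274.99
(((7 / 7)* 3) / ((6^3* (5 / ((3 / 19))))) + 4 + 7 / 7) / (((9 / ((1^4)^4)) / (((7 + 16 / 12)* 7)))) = 399035 / 12312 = 32.41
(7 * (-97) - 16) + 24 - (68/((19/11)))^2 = -801735/361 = -2220.87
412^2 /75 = 169744 /75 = 2263.25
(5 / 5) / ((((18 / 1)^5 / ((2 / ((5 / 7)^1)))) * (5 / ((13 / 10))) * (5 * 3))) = 91 / 3542940000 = 0.00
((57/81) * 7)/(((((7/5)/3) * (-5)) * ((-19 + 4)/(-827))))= -15713/135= -116.39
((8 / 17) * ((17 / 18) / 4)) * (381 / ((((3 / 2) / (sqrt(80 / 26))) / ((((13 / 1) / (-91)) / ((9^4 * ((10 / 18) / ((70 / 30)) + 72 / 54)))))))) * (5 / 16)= -635 * sqrt(130) / 33776028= -0.00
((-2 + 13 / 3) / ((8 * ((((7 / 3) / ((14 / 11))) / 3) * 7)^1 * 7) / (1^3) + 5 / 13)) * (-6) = -1638 / 28073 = -0.06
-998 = -998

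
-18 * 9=-162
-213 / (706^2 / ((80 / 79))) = -4260 / 9844111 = -0.00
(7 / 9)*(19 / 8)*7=931 / 72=12.93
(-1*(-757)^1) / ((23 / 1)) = 757 / 23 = 32.91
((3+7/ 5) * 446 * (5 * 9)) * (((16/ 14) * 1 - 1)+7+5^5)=1936152900/ 7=276593271.43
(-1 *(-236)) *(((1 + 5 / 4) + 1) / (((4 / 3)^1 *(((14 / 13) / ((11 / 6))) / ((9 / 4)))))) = 987129 / 448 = 2203.41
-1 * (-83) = 83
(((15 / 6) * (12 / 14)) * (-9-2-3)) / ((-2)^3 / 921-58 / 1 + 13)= 27630 / 41453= 0.67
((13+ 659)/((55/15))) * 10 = 20160/11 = 1832.73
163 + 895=1058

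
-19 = -19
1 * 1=1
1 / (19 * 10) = 1 / 190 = 0.01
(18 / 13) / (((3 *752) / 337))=1011 / 4888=0.21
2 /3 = 0.67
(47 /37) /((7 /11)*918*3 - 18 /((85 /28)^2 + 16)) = 10220573 /14095207350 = 0.00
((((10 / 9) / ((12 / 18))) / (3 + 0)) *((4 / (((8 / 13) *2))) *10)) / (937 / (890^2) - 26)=-128716250 / 185342967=-0.69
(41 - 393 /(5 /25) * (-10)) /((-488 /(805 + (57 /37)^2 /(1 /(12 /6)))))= -21828320213 /668072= -32673.60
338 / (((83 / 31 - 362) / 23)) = -240994 / 11139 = -21.64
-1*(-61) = 61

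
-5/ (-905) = 1/ 181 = 0.01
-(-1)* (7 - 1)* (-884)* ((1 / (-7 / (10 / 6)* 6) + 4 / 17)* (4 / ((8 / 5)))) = -54470 / 21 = -2593.81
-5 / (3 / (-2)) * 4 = 40 / 3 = 13.33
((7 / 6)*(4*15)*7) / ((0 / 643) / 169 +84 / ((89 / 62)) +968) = 0.48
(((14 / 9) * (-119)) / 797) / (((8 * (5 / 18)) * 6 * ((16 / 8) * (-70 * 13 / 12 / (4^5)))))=30464 / 259025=0.12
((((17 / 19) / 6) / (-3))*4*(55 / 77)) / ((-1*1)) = 170 / 1197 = 0.14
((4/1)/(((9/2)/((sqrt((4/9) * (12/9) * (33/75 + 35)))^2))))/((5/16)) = 1814528/30375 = 59.74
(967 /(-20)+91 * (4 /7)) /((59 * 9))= 73 /10620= 0.01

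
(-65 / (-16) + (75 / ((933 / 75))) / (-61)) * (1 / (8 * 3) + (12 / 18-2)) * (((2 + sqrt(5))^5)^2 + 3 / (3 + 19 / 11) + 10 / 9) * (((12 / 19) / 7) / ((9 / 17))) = -39433524615500735 / 48582758016-1081040936525 * sqrt(5) / 2978136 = -1623353.19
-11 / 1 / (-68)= 11 / 68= 0.16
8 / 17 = 0.47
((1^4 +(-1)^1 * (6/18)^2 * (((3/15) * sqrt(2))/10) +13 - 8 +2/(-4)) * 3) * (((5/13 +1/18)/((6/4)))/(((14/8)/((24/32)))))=1133/546 - 103 * sqrt(2)/122850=2.07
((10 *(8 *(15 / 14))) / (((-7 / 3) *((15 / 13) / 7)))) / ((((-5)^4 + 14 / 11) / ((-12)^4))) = -355829760 / 48223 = -7378.84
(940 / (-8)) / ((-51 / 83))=19505 / 102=191.23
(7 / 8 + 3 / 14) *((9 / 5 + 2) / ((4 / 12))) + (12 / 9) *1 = 11551 / 840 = 13.75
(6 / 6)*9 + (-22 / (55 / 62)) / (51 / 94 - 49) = 216631 / 22775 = 9.51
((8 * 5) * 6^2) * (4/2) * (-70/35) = -5760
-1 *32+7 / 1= -25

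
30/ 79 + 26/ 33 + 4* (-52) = -539212/ 2607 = -206.83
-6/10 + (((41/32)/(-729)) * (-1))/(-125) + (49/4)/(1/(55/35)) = 54383359/2916000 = 18.65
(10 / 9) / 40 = 1 / 36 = 0.03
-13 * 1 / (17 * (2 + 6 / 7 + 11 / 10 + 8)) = -910 / 14229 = -0.06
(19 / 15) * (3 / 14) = 19 / 70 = 0.27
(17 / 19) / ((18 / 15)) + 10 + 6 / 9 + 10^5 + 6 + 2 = 11402213 / 114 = 100019.41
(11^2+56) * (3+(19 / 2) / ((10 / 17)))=67791 / 20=3389.55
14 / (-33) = -14 / 33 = -0.42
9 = 9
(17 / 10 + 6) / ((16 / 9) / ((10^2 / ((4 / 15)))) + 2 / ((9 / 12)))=7425 / 2576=2.88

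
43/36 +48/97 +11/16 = 33199/13968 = 2.38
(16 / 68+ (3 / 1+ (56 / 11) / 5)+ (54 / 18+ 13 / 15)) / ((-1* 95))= -22777 / 266475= -0.09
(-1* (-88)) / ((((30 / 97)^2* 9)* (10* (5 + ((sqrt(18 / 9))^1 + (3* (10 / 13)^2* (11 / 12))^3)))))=2244613542207894572 / 1996843794323955975 - 2411328512091661019* sqrt(2) / 19968437943239559750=0.95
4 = 4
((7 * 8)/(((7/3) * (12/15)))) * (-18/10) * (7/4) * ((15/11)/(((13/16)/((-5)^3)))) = 19825.17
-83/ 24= -3.46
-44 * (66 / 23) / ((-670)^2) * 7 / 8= -2541 / 10324700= -0.00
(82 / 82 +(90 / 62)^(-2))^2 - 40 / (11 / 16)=-2526321844 / 45106875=-56.01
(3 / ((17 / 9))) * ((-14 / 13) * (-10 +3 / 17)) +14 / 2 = 23.80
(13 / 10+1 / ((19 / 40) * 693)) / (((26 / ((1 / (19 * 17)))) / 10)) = 171571 / 110576466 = 0.00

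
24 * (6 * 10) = 1440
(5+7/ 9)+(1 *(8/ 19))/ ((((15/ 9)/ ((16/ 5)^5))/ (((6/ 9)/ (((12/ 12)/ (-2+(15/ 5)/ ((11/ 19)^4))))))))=54838022778364/ 39118921875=1401.83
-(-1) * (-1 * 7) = -7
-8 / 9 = -0.89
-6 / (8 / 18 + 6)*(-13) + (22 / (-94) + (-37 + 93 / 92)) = -3024517 / 125396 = -24.12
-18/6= -3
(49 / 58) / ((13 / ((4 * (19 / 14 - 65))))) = -6237 / 377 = -16.54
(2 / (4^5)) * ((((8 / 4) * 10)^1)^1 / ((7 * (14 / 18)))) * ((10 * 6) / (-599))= -675 / 939232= -0.00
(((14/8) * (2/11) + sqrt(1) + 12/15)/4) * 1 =233/440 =0.53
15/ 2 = 7.50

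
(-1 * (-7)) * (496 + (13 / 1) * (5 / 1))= 3927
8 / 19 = 0.42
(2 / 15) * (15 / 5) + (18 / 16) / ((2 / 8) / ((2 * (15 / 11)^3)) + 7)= 532537 / 951655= 0.56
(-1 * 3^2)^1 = -9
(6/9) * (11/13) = 0.56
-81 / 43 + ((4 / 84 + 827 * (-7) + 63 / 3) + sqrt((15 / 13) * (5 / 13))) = -5210162 / 903 + 5 * sqrt(3) / 13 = -5769.17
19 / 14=1.36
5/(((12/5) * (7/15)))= 125/28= 4.46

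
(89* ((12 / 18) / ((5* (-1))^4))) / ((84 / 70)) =89 / 1125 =0.08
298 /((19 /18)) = 5364 /19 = 282.32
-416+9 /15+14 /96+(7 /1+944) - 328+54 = 62819 /240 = 261.75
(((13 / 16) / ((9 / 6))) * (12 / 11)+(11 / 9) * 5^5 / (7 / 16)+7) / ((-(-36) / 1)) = 12110521 / 49896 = 242.72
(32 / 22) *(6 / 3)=32 / 11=2.91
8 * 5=40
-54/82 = -27/41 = -0.66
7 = 7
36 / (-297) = -4 / 33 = -0.12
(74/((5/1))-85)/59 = -351/295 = -1.19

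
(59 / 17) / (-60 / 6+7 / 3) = -177 / 391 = -0.45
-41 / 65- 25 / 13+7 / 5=-1.15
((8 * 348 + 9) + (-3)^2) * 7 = 19614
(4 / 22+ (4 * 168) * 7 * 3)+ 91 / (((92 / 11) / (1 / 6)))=85700179 / 6072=14114.00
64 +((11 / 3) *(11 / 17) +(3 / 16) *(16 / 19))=64468 / 969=66.53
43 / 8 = 5.38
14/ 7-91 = -89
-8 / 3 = -2.67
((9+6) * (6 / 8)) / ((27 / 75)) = 31.25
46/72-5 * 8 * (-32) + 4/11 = 507277/396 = 1281.00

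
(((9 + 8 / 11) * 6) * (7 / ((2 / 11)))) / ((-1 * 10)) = -2247 / 10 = -224.70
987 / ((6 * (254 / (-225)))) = -74025 / 508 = -145.72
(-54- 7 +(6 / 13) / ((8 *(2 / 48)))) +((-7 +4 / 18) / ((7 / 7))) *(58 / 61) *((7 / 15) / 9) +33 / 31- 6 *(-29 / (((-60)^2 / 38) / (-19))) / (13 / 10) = -16790635 / 195858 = -85.73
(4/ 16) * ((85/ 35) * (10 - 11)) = -17/ 28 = -0.61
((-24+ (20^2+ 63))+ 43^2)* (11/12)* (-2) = -12584/3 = -4194.67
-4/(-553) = 4/553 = 0.01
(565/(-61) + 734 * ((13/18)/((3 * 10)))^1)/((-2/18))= -138481/1830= -75.67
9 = 9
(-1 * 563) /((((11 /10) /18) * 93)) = -33780 /341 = -99.06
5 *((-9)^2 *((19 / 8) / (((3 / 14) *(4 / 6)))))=53865 / 8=6733.12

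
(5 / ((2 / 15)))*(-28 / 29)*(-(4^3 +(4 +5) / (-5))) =65310 / 29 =2252.07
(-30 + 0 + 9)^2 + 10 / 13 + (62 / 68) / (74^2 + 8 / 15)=16040388821 / 36309416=441.77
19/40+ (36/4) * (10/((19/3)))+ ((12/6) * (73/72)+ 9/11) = 17.53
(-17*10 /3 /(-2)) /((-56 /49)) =-595 /24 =-24.79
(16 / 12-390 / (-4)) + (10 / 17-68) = 3205 / 102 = 31.42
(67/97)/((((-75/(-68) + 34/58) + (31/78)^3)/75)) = 1175619533400/39757403677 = 29.57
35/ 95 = 7/ 19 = 0.37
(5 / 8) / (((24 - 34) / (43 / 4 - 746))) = 2941 / 64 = 45.95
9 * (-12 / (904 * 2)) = -27 / 452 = -0.06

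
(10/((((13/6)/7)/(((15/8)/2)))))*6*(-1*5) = -23625/26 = -908.65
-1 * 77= -77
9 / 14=0.64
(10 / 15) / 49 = 2 / 147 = 0.01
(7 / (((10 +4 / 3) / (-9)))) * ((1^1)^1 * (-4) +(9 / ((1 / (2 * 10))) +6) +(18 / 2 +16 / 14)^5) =-48796782075 / 81634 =-597750.72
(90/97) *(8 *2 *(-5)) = -7200/97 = -74.23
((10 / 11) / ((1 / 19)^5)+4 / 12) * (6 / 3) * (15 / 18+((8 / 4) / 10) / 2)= 2079923468 / 495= 4201865.59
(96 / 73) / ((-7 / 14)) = -192 / 73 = -2.63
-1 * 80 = -80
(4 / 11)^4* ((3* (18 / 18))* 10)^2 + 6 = 318246 / 14641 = 21.74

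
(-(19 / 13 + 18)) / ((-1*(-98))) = -253 / 1274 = -0.20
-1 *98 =-98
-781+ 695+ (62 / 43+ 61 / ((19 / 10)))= -42854 / 817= -52.45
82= 82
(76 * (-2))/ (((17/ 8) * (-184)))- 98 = -38166/ 391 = -97.61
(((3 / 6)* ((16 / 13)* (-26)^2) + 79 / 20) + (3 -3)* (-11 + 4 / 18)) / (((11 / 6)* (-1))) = -25197 / 110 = -229.06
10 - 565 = -555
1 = 1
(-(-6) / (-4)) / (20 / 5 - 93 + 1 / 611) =611 / 36252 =0.02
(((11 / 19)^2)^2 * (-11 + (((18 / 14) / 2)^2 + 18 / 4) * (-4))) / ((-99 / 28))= 7996648 / 8210223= 0.97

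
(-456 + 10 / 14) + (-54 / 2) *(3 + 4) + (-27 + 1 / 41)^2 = 981342 / 11767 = 83.40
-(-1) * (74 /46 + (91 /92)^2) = 21897 /8464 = 2.59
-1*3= -3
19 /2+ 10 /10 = 21 /2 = 10.50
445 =445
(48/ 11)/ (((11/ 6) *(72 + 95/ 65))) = 3744/ 115555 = 0.03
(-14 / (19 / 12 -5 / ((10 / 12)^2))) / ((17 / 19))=15960 / 5729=2.79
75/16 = 4.69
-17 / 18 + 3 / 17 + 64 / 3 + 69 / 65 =430159 / 19890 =21.63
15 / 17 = 0.88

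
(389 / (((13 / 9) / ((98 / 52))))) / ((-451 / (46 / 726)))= -1315209 / 18444998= -0.07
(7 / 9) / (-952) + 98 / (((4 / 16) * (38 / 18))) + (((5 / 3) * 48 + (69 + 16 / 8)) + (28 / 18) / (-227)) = 1777353167 / 5279112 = 336.68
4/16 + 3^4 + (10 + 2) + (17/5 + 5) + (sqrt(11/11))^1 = 102.65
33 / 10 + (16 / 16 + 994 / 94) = 6991 / 470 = 14.87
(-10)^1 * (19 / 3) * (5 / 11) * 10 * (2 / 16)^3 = -2375 / 4224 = -0.56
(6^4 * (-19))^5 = -9053010257281494810624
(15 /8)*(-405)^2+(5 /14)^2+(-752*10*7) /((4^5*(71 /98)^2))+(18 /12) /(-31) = 307449.02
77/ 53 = 1.45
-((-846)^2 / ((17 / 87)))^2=-3877215653013264 / 289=-13415971117692.96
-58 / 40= -29 / 20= -1.45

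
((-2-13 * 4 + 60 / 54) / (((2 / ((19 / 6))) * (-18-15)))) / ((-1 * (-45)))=2261 / 40095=0.06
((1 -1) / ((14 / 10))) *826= 0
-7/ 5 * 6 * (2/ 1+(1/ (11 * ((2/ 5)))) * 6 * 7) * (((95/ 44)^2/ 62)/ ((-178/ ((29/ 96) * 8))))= 46534705/ 470045312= 0.10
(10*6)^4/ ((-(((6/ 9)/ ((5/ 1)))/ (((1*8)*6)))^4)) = -217678233600000000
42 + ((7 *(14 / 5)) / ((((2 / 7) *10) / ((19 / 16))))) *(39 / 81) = 991921 / 21600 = 45.92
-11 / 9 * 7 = -77 / 9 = -8.56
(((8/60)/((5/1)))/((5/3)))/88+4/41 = 22041/225500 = 0.10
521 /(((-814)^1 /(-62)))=16151 /407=39.68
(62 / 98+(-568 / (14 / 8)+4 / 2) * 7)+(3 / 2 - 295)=-249985 / 98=-2550.87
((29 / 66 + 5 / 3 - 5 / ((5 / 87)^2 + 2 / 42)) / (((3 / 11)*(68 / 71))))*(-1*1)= 2138671 / 5814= 367.85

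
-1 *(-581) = 581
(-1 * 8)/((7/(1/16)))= -1/14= -0.07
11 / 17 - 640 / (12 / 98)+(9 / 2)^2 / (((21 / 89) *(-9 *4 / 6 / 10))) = -7667011 / 1428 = -5369.06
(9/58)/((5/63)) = 567/290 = 1.96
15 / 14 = 1.07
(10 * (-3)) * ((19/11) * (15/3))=-2850/11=-259.09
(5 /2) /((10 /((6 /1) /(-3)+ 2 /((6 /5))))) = -0.08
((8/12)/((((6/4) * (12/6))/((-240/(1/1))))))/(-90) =16/27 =0.59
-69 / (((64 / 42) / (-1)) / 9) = 13041 / 32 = 407.53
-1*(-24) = 24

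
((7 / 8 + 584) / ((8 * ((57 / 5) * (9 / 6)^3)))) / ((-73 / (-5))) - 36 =-32238961 / 898776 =-35.87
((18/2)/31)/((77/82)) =738/2387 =0.31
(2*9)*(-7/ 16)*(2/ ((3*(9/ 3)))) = -7/ 4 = -1.75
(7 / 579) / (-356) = -7 / 206124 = -0.00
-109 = -109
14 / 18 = 7 / 9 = 0.78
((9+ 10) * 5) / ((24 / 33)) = 1045 / 8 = 130.62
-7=-7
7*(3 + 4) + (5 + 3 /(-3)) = 53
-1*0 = 0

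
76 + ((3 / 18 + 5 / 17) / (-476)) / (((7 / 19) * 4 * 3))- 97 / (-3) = 441822307 / 4078368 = 108.33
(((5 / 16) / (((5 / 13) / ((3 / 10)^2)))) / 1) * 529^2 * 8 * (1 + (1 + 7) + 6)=98224191 / 40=2455604.78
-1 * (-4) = 4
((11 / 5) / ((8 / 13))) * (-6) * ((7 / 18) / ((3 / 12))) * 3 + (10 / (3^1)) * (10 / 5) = -2803 / 30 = -93.43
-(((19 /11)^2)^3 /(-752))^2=-2213314919066161 /1774793800749232384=-0.00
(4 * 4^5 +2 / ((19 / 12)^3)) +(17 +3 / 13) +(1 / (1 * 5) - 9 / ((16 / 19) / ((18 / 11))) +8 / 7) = 1125338692337 / 274634360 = 4097.59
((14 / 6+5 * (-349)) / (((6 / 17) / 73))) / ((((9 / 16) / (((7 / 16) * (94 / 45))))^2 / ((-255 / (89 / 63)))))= 167138351113384 / 973215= 171738363.17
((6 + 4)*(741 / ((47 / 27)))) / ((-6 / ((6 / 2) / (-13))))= 7695 / 47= 163.72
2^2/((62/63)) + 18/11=1944/341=5.70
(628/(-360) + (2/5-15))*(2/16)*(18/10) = -1471/400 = -3.68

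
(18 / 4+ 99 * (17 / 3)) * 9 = 10179 / 2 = 5089.50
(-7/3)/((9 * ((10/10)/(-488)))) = 3416/27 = 126.52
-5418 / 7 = -774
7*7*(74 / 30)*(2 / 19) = 3626 / 285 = 12.72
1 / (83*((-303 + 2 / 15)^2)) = 225 / 1713024467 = 0.00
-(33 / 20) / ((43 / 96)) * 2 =-1584 / 215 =-7.37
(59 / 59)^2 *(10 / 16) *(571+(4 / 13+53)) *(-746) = -3784085 / 13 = -291083.46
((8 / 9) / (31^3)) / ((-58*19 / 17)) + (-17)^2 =289.00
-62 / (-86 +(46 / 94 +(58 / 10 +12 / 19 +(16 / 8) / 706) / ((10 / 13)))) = 244302475 / 303982823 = 0.80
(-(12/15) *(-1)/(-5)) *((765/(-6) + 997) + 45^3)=-14719.12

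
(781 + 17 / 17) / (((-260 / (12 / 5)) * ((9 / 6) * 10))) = -782 / 1625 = -0.48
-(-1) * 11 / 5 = 11 / 5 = 2.20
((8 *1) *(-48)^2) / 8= 2304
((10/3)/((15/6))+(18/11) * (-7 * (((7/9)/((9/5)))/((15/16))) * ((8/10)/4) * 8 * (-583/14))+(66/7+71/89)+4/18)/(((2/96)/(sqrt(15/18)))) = 15929.74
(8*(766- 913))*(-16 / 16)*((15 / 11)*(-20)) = -352800 / 11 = -32072.73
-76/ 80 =-19/ 20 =-0.95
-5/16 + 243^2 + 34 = 945323/16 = 59082.69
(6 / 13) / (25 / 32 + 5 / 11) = 704 / 1885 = 0.37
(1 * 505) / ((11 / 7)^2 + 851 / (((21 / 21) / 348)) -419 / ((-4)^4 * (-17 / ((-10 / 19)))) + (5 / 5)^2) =1023057280 / 599960128513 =0.00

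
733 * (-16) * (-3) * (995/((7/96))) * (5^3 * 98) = 5881357440000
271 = 271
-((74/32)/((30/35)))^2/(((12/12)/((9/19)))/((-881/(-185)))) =-1597253/97280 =-16.42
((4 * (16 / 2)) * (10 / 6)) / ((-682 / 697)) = -55760 / 1023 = -54.51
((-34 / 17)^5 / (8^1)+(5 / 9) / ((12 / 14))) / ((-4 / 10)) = 905 / 108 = 8.38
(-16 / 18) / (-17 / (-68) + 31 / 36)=-4 / 5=-0.80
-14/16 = -7/8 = -0.88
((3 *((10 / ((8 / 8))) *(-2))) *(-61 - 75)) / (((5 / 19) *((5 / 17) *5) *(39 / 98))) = 17219776 / 325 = 52983.93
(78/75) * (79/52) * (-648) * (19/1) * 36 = -17507664/25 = -700306.56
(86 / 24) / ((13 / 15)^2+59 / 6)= 3225 / 9526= 0.34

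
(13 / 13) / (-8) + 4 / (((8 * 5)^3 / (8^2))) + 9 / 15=479 / 1000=0.48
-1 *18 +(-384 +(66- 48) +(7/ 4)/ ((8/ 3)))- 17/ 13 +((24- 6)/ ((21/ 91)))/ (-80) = -802103/ 2080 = -385.63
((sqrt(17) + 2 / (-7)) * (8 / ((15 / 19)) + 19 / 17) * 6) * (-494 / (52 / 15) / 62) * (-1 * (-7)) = 163533 / 527-1144731 * sqrt(17) / 1054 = -4167.72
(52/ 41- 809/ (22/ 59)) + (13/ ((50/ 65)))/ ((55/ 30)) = -9737561/ 4510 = -2159.10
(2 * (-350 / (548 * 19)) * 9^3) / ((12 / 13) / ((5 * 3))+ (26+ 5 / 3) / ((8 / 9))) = -66339000 / 42212851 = -1.57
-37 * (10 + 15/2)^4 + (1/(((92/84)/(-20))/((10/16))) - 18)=-1277042699/368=-3470224.73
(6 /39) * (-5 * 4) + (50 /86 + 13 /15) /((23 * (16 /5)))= -943369 /308568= -3.06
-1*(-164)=164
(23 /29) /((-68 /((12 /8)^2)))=-207 /7888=-0.03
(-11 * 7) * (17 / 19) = -1309 / 19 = -68.89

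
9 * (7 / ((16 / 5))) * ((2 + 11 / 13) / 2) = 28.02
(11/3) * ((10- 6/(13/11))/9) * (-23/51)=-16192/17901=-0.90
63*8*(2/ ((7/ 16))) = 2304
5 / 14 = 0.36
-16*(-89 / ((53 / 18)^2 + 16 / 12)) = 461376 / 3241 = 142.36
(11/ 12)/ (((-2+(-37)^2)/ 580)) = 1595/ 4101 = 0.39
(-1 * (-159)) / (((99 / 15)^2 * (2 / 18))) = 3975 / 121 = 32.85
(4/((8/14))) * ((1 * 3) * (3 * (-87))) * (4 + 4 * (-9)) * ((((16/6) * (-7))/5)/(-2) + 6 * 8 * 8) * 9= 3045506688/5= 609101337.60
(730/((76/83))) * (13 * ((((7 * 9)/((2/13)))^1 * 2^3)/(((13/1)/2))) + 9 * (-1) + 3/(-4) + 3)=793153395/152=5218114.44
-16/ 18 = -8/ 9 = -0.89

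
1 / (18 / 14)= 7 / 9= 0.78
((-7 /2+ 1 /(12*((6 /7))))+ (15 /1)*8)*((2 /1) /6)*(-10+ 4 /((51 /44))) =-1401965 /5508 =-254.53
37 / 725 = 0.05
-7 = -7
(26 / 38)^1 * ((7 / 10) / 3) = 91 / 570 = 0.16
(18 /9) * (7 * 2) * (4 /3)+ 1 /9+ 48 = 769 /9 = 85.44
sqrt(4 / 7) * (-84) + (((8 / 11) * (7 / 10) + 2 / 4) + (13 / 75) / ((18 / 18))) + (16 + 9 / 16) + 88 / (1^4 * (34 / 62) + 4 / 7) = 102995273 / 1069200 - 24 * sqrt(7) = 32.83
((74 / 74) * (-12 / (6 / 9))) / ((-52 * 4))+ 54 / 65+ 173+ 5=178.92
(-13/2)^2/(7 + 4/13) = 2197/380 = 5.78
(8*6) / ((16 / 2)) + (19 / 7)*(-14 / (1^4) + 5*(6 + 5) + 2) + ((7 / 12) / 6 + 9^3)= 429313 / 504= 851.81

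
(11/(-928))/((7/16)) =-11/406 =-0.03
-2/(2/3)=-3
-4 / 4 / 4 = -1 / 4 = -0.25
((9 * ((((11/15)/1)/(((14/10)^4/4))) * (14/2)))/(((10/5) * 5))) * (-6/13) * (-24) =237600/4459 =53.29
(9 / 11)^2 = 81 / 121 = 0.67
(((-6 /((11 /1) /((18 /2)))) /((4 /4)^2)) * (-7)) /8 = 4.30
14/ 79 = 0.18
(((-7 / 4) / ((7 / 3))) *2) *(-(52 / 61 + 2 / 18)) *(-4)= -1058 / 183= -5.78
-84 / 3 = -28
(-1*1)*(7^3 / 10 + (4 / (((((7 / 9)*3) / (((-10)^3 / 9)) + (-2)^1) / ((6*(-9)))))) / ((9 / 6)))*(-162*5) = 172789443 / 2021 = 85497.00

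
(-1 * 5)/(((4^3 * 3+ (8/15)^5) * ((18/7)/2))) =-2953125/145832768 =-0.02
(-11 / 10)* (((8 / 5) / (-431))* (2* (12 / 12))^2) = 176 / 10775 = 0.02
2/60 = 1/30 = 0.03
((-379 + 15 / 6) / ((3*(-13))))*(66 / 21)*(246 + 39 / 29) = 19804653 / 2639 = 7504.61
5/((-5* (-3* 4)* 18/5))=5/216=0.02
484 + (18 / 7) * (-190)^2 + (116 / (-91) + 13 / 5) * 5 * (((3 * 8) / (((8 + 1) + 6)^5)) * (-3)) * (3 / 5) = 93312.57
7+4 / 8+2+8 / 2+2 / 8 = 55 / 4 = 13.75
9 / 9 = 1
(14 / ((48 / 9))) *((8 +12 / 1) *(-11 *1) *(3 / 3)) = -1155 / 2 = -577.50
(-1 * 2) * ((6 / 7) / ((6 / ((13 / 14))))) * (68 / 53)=-884 / 2597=-0.34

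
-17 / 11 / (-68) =1 / 44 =0.02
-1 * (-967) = 967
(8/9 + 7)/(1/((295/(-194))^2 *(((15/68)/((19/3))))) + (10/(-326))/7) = 0.64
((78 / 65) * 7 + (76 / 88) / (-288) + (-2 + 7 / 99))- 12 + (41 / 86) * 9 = -51253 / 41280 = -1.24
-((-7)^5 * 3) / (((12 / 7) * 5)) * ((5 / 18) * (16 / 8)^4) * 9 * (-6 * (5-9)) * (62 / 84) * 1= 4168136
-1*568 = -568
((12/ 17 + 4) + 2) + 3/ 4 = 507/ 68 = 7.46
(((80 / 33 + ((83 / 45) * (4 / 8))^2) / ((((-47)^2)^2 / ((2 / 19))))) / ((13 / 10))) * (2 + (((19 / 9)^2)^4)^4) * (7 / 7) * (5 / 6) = 24275560270540439539727961665172480658748028617 / 22124712781357624269892466202756221447824782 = 1097.21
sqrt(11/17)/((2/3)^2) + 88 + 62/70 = 9 * sqrt(187)/68 + 3111/35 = 90.70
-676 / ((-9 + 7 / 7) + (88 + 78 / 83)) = -8.35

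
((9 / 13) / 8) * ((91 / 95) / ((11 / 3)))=189 / 8360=0.02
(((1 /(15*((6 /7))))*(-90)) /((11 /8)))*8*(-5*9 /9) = 2240 /11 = 203.64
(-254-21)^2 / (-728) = -75625 / 728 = -103.88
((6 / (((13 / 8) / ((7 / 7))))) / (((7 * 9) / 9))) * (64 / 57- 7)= -3.10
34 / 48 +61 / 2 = 749 / 24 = 31.21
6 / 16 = 3 / 8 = 0.38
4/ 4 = 1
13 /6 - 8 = -35 /6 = -5.83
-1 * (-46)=46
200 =200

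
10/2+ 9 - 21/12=49/4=12.25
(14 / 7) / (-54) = -1 / 27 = -0.04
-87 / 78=-29 / 26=-1.12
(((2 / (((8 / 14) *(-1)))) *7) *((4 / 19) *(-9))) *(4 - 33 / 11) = 46.42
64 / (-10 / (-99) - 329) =-6336 / 32561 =-0.19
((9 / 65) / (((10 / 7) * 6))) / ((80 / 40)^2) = 21 / 5200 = 0.00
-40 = -40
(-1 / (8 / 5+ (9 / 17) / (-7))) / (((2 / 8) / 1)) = -2380 / 907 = -2.62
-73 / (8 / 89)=-6497 / 8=-812.12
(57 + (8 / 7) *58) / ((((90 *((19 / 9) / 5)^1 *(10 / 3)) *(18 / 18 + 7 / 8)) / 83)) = 143258 / 3325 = 43.09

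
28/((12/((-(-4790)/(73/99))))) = 1106490/73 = 15157.40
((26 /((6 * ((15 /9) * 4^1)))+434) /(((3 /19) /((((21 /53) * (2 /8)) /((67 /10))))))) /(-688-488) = -165167 /4772544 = -0.03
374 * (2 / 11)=68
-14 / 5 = -2.80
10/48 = 5/24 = 0.21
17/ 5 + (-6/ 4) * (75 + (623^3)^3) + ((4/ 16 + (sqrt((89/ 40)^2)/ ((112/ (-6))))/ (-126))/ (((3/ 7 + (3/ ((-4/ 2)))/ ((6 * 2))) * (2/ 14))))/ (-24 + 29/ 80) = -10226226043452212531834937575983/ 482205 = -21207216937717801623448400.00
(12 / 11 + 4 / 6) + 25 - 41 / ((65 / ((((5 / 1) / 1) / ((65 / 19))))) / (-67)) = 2468504 / 27885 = 88.52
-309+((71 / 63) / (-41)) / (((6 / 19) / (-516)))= -682133 / 2583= -264.09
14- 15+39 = 38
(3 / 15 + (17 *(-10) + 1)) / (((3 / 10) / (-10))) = 16880 / 3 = 5626.67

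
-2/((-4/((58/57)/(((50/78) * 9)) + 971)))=4151779/8550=485.59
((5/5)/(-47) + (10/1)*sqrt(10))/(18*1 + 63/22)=-22/21573 + 220*sqrt(10)/459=1.51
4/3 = 1.33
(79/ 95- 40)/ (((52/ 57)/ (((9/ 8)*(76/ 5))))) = -1908873/ 2600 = -734.18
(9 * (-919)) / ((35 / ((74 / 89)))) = -612054 / 3115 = -196.49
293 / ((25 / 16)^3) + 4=1262628 / 15625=80.81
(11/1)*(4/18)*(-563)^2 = 6973318/9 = 774813.11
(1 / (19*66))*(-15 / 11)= -5 / 4598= -0.00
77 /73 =1.05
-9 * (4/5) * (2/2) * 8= -288/5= -57.60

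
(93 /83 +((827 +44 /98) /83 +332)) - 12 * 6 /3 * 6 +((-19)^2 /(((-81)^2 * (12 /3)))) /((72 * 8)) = 12239836911899 /61478984448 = 199.09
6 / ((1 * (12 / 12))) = 6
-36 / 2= -18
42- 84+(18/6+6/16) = -309/8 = -38.62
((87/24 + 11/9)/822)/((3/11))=3839/177552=0.02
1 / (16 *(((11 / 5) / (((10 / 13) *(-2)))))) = -25 / 572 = -0.04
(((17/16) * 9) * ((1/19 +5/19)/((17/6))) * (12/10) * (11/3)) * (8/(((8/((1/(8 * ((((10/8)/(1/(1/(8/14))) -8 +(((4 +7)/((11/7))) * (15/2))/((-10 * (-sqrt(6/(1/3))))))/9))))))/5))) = -745767/156883 -112266 * sqrt(2)/156883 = -5.77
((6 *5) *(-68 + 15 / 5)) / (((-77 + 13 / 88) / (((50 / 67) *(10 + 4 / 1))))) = 265.09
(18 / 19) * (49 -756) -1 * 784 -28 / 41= -1133034 / 779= -1454.47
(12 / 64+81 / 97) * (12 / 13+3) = 80937 / 20176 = 4.01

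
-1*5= -5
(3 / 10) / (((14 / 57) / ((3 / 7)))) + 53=52453 / 980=53.52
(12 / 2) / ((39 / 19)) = 38 / 13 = 2.92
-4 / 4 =-1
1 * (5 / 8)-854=-6827 / 8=-853.38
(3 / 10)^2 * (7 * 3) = 189 / 100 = 1.89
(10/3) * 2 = 20/3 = 6.67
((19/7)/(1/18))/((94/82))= 14022/329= 42.62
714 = 714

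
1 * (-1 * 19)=-19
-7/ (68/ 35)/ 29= -245/ 1972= -0.12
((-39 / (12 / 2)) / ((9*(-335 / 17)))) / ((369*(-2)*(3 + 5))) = -221 / 35601120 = -0.00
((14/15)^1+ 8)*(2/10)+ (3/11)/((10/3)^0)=1699/825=2.06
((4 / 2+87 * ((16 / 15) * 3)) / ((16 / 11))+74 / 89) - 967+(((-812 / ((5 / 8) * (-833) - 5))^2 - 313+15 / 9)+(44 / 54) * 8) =-434830628911 / 404184600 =-1075.82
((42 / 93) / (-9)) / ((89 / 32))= -448 / 24831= -0.02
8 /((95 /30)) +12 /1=276 /19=14.53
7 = 7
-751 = -751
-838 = -838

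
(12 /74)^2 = 36 /1369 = 0.03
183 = 183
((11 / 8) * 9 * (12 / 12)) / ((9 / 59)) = 649 / 8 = 81.12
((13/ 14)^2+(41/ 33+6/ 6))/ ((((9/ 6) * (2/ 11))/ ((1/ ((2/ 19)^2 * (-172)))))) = -168587/ 28224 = -5.97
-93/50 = -1.86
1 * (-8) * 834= -6672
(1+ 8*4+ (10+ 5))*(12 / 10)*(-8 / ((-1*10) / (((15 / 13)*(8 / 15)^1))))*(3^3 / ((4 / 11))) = 684288 / 325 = 2105.50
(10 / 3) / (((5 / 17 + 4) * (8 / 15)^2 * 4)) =6375 / 9344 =0.68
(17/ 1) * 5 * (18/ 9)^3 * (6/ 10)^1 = 408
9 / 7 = 1.29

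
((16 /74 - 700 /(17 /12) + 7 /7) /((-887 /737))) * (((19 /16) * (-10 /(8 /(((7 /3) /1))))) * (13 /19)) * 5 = -173275977875 /35707072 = -4852.71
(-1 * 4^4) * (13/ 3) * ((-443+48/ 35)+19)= 49227776/ 105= 468835.96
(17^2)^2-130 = 83391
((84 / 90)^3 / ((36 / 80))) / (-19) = -0.10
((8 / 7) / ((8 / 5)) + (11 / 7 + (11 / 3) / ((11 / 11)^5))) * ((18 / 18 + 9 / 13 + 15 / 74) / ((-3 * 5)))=-45575 / 60606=-0.75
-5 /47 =-0.11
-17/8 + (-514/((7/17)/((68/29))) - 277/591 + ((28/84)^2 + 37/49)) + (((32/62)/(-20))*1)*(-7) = -9149110328123/3124096920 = -2928.56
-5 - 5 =-10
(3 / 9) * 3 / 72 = 1 / 72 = 0.01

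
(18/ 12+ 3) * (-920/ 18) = -230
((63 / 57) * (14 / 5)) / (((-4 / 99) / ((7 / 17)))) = -31.54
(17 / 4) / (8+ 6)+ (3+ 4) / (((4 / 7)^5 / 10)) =4118803 / 3584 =1149.22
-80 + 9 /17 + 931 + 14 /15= 217378 /255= 852.46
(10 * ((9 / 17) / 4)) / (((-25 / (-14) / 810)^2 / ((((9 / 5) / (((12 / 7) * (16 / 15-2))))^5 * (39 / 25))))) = -765538.26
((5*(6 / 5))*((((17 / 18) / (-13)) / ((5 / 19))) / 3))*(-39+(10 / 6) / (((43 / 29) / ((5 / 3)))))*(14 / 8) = 8121512 / 226395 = 35.87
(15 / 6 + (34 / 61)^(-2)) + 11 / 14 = 52635 / 8092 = 6.50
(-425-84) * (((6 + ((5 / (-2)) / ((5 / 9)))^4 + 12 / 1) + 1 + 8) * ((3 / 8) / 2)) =-41712.15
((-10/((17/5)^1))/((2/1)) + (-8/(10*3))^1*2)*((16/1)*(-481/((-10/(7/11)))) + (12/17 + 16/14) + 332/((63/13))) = -2408475568/2145825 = -1122.40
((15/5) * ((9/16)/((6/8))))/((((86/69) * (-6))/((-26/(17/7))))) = 18837/5848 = 3.22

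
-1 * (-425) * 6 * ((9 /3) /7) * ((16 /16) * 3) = 22950 /7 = 3278.57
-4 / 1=-4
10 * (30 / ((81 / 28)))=2800 / 27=103.70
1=1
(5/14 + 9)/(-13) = -131/182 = -0.72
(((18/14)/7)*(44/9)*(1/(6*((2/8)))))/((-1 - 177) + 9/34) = -2992/888321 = -0.00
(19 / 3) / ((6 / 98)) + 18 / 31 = 29023 / 279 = 104.03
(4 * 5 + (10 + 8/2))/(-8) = -17/4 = -4.25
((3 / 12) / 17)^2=1 / 4624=0.00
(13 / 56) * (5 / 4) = 65 / 224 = 0.29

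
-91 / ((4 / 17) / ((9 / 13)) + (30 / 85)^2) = -195.94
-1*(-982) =982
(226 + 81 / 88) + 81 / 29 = 586229 / 2552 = 229.71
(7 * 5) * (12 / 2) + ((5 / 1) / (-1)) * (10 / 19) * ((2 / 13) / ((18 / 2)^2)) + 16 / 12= 4228046 / 20007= 211.33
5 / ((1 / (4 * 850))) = 17000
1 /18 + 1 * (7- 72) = -64.94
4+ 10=14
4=4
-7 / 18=-0.39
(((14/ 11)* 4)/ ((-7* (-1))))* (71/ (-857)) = -568/ 9427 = -0.06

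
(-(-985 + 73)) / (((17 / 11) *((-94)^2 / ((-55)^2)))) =202.03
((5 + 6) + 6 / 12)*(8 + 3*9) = 402.50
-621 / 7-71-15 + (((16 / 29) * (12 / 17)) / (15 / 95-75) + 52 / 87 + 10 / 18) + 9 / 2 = -829662443 / 4907322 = -169.07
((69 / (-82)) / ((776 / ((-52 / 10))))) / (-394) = -897 / 62677520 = -0.00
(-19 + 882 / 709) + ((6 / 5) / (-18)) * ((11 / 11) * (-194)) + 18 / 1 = 140141 / 10635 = 13.18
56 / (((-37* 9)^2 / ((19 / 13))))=1064 / 1441557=0.00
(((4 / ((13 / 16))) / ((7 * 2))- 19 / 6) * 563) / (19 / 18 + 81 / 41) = -106435713 / 203567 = -522.85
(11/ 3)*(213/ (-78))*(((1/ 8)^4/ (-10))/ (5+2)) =0.00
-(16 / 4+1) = -5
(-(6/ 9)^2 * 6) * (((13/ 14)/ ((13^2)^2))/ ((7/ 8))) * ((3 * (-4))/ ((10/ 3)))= 192/ 538265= 0.00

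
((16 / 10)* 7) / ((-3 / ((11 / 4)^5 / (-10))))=1127357 / 19200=58.72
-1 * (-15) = 15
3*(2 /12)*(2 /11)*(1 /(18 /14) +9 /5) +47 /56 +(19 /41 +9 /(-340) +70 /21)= 93588343 /19320840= 4.84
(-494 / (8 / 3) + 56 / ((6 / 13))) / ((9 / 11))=-8437 / 108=-78.12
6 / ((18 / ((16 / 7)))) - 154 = -3218 / 21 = -153.24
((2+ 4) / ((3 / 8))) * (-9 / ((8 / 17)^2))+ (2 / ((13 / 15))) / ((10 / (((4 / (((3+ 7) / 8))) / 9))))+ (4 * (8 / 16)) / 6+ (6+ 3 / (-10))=-33495 / 52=-644.13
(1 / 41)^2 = 1 / 1681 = 0.00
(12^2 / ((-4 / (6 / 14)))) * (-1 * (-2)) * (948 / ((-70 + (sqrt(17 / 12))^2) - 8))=2457216 / 6433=381.97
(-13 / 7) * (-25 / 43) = 325 / 301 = 1.08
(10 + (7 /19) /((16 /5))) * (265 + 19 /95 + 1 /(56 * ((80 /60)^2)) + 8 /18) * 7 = 2195793745 /116736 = 18809.91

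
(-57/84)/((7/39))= -741/196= -3.78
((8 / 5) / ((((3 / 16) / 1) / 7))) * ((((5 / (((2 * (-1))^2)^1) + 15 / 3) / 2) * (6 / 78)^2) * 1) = 560 / 507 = 1.10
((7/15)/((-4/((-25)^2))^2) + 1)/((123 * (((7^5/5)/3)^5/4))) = 46146628125/219935253624890243732348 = 0.00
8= 8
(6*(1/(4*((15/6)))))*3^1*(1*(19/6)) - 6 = -3/10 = -0.30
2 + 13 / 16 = 45 / 16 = 2.81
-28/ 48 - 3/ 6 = -13/ 12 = -1.08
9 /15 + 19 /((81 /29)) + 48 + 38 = 37828 /405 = 93.40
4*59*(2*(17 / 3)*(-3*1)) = -8024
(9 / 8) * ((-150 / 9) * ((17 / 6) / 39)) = -425 / 312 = -1.36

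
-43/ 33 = -1.30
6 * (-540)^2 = 1749600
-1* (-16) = 16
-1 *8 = -8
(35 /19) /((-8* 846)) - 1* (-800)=102873565 /128592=800.00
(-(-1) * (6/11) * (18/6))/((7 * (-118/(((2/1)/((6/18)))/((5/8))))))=-432/22715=-0.02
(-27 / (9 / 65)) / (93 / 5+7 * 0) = -10.48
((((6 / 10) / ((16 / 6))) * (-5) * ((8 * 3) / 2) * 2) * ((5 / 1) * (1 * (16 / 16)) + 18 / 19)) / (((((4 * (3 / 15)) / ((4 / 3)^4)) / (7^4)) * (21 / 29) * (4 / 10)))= -899208800 / 171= -5258530.99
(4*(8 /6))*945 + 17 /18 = 90737 /18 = 5040.94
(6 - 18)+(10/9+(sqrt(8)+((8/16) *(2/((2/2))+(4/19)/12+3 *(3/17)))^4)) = -5.43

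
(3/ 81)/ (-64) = -1/ 1728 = -0.00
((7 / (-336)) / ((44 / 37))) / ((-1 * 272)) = 37 / 574464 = 0.00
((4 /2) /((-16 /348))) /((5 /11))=-957 /10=-95.70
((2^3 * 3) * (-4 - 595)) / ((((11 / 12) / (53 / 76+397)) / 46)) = -59963014800 / 209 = -286904377.03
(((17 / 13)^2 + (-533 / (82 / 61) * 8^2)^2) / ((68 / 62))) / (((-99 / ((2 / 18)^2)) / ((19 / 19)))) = -3373608877823 / 46077174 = -73216.49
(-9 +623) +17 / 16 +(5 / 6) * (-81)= 547.56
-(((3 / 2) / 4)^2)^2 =-81 / 4096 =-0.02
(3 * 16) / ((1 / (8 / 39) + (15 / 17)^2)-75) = -36992 / 53443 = -0.69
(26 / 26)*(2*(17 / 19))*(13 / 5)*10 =884 / 19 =46.53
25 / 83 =0.30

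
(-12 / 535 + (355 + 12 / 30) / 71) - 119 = -4330928 / 37985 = -114.02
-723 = -723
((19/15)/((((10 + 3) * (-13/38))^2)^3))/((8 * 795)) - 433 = -120300244974907731613/277829665085585925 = -433.00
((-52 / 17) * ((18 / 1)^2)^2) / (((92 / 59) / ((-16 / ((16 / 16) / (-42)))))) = -54107149824 / 391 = -138381457.35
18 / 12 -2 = -1 / 2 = -0.50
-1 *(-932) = 932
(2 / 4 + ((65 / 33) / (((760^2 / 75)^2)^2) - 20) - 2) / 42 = -67387578171674065189 / 131640850381874921472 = -0.51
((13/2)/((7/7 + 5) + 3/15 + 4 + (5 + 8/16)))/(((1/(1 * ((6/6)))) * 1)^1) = 65/157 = 0.41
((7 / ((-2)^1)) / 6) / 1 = -7 / 12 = -0.58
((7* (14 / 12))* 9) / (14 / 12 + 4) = 14.23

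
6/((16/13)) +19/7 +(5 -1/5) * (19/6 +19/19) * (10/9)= 15025/504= 29.81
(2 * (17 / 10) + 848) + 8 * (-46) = 2417 / 5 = 483.40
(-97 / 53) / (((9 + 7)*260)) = -97 / 220480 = -0.00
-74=-74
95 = 95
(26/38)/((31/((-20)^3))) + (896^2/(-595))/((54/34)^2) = -1527450944/2146905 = -711.47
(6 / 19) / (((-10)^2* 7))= 3 / 6650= 0.00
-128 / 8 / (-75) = 16 / 75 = 0.21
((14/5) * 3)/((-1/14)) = -588/5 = -117.60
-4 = -4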